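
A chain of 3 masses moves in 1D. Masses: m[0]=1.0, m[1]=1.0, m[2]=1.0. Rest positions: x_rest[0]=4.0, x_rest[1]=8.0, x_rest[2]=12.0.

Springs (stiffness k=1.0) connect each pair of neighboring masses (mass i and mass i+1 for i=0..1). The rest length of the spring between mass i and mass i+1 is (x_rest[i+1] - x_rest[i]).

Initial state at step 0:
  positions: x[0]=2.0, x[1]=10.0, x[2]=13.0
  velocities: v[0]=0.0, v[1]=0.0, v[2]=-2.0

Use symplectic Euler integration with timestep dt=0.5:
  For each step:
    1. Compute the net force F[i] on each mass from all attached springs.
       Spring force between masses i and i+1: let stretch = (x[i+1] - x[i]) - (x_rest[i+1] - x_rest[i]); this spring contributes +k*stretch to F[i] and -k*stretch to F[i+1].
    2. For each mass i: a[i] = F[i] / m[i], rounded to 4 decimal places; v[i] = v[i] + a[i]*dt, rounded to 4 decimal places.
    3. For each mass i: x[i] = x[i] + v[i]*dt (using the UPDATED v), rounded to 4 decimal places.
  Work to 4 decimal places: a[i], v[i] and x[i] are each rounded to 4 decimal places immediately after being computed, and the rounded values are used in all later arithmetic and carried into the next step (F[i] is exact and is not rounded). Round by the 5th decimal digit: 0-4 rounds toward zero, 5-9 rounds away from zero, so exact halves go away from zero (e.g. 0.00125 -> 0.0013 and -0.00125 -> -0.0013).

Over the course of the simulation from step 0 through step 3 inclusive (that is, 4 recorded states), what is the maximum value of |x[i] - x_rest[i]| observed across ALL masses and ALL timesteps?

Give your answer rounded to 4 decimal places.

Step 0: x=[2.0000 10.0000 13.0000] v=[0.0000 0.0000 -2.0000]
Step 1: x=[3.0000 8.7500 12.2500] v=[2.0000 -2.5000 -1.5000]
Step 2: x=[4.4375 6.9375 11.6250] v=[2.8750 -3.6250 -1.2500]
Step 3: x=[5.5000 5.6719 10.8281] v=[2.1250 -2.5313 -1.5938]
Max displacement = 2.3281

Answer: 2.3281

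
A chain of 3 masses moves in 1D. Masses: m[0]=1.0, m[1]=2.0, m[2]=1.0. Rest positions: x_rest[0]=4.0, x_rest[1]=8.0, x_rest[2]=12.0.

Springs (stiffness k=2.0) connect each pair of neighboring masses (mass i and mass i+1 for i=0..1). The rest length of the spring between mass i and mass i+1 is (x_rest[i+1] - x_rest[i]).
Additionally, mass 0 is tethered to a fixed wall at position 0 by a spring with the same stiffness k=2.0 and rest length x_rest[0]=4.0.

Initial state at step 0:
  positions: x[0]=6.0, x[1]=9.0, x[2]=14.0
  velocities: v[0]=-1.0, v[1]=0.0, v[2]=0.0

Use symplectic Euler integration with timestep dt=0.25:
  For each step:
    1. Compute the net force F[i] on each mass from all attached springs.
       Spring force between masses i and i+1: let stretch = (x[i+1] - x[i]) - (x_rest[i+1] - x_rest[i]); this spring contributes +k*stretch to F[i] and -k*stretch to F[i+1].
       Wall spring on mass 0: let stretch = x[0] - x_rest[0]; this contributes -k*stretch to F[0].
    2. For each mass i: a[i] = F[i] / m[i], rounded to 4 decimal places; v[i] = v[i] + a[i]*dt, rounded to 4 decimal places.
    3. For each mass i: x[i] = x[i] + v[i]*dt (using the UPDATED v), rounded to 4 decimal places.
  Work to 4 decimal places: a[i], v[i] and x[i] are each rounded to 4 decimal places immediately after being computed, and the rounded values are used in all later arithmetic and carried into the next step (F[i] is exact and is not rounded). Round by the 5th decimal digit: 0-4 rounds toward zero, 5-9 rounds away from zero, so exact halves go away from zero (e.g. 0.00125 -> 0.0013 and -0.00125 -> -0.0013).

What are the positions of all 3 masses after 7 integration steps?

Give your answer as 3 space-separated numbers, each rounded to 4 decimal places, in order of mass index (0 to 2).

Answer: 3.8598 8.6720 12.6840

Derivation:
Step 0: x=[6.0000 9.0000 14.0000] v=[-1.0000 0.0000 0.0000]
Step 1: x=[5.3750 9.1250 13.8750] v=[-2.5000 0.5000 -0.5000]
Step 2: x=[4.5469 9.3125 13.6563] v=[-3.3125 0.7500 -0.8750]
Step 3: x=[3.7461 9.4737 13.3946] v=[-3.2032 0.6446 -1.0469]
Step 4: x=[3.1930 9.5219 13.1428] v=[-2.2125 0.1929 -1.0074]
Step 5: x=[3.0319 9.4009 12.9383] v=[-0.6446 -0.4841 -0.8179]
Step 6: x=[3.2879 9.1029 12.7917] v=[1.0240 -1.1920 -0.5866]
Step 7: x=[3.8598 8.6720 12.6840] v=[2.2876 -1.7236 -0.4310]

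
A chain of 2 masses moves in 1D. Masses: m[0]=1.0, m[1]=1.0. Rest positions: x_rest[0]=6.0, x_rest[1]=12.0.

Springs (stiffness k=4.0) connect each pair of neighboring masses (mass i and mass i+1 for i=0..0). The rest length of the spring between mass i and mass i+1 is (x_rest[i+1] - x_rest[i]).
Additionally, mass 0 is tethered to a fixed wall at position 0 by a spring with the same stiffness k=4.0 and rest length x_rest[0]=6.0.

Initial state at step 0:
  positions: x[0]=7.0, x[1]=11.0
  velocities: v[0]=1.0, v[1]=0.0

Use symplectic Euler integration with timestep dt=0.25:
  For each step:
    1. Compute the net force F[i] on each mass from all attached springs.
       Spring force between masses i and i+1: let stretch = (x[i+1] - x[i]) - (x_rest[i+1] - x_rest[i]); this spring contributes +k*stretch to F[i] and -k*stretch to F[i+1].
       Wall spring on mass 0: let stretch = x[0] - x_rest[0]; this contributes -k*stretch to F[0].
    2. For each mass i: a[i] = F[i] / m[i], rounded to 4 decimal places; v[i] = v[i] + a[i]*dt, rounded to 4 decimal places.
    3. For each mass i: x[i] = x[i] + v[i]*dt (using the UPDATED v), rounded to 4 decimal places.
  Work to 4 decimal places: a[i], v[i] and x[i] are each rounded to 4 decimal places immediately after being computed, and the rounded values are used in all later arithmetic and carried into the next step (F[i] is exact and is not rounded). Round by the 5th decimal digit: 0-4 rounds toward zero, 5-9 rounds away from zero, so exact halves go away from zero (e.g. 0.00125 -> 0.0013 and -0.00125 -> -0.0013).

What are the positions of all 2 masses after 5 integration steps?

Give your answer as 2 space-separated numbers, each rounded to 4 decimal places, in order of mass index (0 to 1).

Step 0: x=[7.0000 11.0000] v=[1.0000 0.0000]
Step 1: x=[6.5000 11.5000] v=[-2.0000 2.0000]
Step 2: x=[5.6250 12.2500] v=[-3.5000 3.0000]
Step 3: x=[5.0000 12.8438] v=[-2.5000 2.3750]
Step 4: x=[5.0860 12.9766] v=[0.3438 0.5312]
Step 5: x=[5.8731 12.6368] v=[3.1484 -1.3594]

Answer: 5.8731 12.6368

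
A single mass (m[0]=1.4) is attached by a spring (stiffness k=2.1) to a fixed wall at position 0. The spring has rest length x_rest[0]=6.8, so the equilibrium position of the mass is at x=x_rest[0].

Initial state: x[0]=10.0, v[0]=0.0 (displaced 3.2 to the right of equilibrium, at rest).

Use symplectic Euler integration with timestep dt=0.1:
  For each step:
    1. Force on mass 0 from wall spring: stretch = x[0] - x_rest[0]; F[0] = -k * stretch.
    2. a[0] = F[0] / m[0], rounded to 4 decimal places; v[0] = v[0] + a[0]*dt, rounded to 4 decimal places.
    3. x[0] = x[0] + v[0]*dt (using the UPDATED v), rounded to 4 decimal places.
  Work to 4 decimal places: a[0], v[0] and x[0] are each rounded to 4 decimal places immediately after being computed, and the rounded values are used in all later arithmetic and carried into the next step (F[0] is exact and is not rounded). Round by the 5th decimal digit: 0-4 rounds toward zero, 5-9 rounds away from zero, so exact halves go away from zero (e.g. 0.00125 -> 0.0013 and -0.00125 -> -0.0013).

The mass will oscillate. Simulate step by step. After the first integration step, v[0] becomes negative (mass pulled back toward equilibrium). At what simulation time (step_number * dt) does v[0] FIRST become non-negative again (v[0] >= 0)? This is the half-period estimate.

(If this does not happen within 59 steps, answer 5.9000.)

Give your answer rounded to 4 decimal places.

Answer: 2.6000

Derivation:
Step 0: x=[10.0000] v=[0.0000]
Step 1: x=[9.9520] v=[-0.4800]
Step 2: x=[9.8567] v=[-0.9528]
Step 3: x=[9.7156] v=[-1.4113]
Step 4: x=[9.5307] v=[-1.8486]
Step 5: x=[9.3049] v=[-2.2582]
Step 6: x=[9.0415] v=[-2.6339]
Step 7: x=[8.7445] v=[-2.9701]
Step 8: x=[8.4183] v=[-3.2618]
Step 9: x=[8.0678] v=[-3.5046]
Step 10: x=[7.6983] v=[-3.6948]
Step 11: x=[7.3153] v=[-3.8296]
Step 12: x=[6.9246] v=[-3.9069]
Step 13: x=[6.5320] v=[-3.9256]
Step 14: x=[6.1435] v=[-3.8854]
Step 15: x=[5.7648] v=[-3.7869]
Step 16: x=[5.4016] v=[-3.6316]
Step 17: x=[5.0594] v=[-3.4218]
Step 18: x=[4.7433] v=[-3.1607]
Step 19: x=[4.4581] v=[-2.8522]
Step 20: x=[4.2080] v=[-2.5009]
Step 21: x=[3.9968] v=[-2.1121]
Step 22: x=[3.8276] v=[-1.6916]
Step 23: x=[3.7030] v=[-1.2457]
Step 24: x=[3.6249] v=[-0.7812]
Step 25: x=[3.5944] v=[-0.3049]
Step 26: x=[3.6120] v=[0.1759]
First v>=0 after going negative at step 26, time=2.6000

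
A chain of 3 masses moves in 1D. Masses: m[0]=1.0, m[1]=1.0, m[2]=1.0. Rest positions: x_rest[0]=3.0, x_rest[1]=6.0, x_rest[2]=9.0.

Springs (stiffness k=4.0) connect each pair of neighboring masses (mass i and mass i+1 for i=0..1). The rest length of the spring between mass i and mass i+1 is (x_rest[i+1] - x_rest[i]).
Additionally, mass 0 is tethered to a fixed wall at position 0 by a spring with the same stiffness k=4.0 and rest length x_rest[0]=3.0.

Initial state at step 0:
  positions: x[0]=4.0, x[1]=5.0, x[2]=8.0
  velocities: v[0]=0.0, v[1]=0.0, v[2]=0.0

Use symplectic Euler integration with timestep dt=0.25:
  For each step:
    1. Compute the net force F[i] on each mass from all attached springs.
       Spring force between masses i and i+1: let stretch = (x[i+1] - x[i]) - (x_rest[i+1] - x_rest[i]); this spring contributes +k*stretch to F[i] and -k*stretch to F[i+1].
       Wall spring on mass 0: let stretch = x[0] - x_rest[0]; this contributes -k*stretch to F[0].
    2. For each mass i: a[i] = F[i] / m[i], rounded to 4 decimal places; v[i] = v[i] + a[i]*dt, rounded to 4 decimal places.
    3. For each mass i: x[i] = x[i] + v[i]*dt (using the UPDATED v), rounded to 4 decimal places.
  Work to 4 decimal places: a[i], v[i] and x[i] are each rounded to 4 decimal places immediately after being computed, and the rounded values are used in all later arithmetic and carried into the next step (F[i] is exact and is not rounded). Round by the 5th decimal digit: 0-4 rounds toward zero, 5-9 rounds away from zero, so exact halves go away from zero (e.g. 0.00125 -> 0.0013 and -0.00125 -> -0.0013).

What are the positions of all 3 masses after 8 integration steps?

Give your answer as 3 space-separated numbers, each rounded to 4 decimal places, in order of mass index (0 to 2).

Answer: 3.5317 6.4804 8.8137

Derivation:
Step 0: x=[4.0000 5.0000 8.0000] v=[0.0000 0.0000 0.0000]
Step 1: x=[3.2500 5.5000 8.0000] v=[-3.0000 2.0000 0.0000]
Step 2: x=[2.2500 6.0625 8.1250] v=[-4.0000 2.2500 0.5000]
Step 3: x=[1.6406 6.1875 8.4844] v=[-2.4375 0.5000 1.4375]
Step 4: x=[1.7578 5.7500 9.0196] v=[0.4688 -1.7500 2.1406]
Step 5: x=[2.4336 5.1319 9.4874] v=[2.7032 -2.4726 1.8710]
Step 6: x=[3.1756 4.9281 9.6163] v=[2.9679 -0.8154 0.5155]
Step 7: x=[3.5618 5.4582 9.3231] v=[1.5448 2.1203 -1.1727]
Step 8: x=[3.5317 6.4804 8.8137] v=[-0.1206 4.0888 -2.0376]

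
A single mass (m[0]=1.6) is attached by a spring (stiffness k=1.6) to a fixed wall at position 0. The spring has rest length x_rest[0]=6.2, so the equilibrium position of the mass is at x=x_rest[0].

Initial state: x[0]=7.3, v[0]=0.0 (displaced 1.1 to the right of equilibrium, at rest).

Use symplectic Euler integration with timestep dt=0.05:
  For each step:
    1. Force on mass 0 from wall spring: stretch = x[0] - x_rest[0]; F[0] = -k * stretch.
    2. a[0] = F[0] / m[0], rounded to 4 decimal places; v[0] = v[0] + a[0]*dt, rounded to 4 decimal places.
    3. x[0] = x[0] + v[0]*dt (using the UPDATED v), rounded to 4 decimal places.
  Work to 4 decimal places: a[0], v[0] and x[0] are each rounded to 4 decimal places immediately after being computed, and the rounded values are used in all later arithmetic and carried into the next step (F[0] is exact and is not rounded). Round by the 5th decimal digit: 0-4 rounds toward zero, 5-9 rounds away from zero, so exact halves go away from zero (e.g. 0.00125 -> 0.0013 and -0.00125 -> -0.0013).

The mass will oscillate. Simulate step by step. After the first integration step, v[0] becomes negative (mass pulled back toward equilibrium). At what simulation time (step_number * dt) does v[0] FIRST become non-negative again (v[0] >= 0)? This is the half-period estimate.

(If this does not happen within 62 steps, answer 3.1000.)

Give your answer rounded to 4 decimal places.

Answer: 3.1000

Derivation:
Step 0: x=[7.3000] v=[0.0000]
Step 1: x=[7.2973] v=[-0.0550]
Step 2: x=[7.2918] v=[-0.1099]
Step 3: x=[7.2836] v=[-0.1645]
Step 4: x=[7.2727] v=[-0.2187]
Step 5: x=[7.2591] v=[-0.2723]
Step 6: x=[7.2428] v=[-0.3253]
Step 7: x=[7.2239] v=[-0.3774]
Step 8: x=[7.2025] v=[-0.4286]
Step 9: x=[7.1786] v=[-0.4787]
Step 10: x=[7.1522] v=[-0.5276]
Step 11: x=[7.1234] v=[-0.5752]
Step 12: x=[7.0923] v=[-0.6214]
Step 13: x=[7.0590] v=[-0.6660]
Step 14: x=[7.0236] v=[-0.7090]
Step 15: x=[6.9861] v=[-0.7502]
Step 16: x=[6.9466] v=[-0.7895]
Step 17: x=[6.9053] v=[-0.8268]
Step 18: x=[6.8622] v=[-0.8621]
Step 19: x=[6.8174] v=[-0.8952]
Step 20: x=[6.7711] v=[-0.9261]
Step 21: x=[6.7234] v=[-0.9547]
Step 22: x=[6.6744] v=[-0.9809]
Step 23: x=[6.6242] v=[-1.0046]
Step 24: x=[6.5729] v=[-1.0258]
Step 25: x=[6.5207] v=[-1.0444]
Step 26: x=[6.4677] v=[-1.0604]
Step 27: x=[6.4140] v=[-1.0738]
Step 28: x=[6.3598] v=[-1.0845]
Step 29: x=[6.3052] v=[-1.0925]
Step 30: x=[6.2503] v=[-1.0978]
Step 31: x=[6.1953] v=[-1.1003]
Step 32: x=[6.1403] v=[-1.1001]
Step 33: x=[6.0854] v=[-1.0971]
Step 34: x=[6.0308] v=[-1.0914]
Step 35: x=[5.9767] v=[-1.0829]
Step 36: x=[5.9231] v=[-1.0717]
Step 37: x=[5.8702] v=[-1.0579]
Step 38: x=[5.8181] v=[-1.0414]
Step 39: x=[5.7670] v=[-1.0223]
Step 40: x=[5.7170] v=[-1.0007]
Step 41: x=[5.6682] v=[-0.9766]
Step 42: x=[5.6207] v=[-0.9500]
Step 43: x=[5.5747] v=[-0.9210]
Step 44: x=[5.5302] v=[-0.8897]
Step 45: x=[5.4874] v=[-0.8562]
Step 46: x=[5.4464] v=[-0.8206]
Step 47: x=[5.4073] v=[-0.7829]
Step 48: x=[5.3701] v=[-0.7433]
Step 49: x=[5.3350] v=[-0.7018]
Step 50: x=[5.3021] v=[-0.6586]
Step 51: x=[5.2714] v=[-0.6137]
Step 52: x=[5.2430] v=[-0.5673]
Step 53: x=[5.2170] v=[-0.5195]
Step 54: x=[5.1935] v=[-0.4704]
Step 55: x=[5.1725] v=[-0.4201]
Step 56: x=[5.1541] v=[-0.3687]
Step 57: x=[5.1383] v=[-0.3164]
Step 58: x=[5.1251] v=[-0.2633]
Step 59: x=[5.1146] v=[-0.2096]
Step 60: x=[5.1068] v=[-0.1553]
Step 61: x=[5.1018] v=[-0.1006]
Step 62: x=[5.0995] v=[-0.0457]
v[0] did not become non-negative within 62 steps; using fallback time=3.1000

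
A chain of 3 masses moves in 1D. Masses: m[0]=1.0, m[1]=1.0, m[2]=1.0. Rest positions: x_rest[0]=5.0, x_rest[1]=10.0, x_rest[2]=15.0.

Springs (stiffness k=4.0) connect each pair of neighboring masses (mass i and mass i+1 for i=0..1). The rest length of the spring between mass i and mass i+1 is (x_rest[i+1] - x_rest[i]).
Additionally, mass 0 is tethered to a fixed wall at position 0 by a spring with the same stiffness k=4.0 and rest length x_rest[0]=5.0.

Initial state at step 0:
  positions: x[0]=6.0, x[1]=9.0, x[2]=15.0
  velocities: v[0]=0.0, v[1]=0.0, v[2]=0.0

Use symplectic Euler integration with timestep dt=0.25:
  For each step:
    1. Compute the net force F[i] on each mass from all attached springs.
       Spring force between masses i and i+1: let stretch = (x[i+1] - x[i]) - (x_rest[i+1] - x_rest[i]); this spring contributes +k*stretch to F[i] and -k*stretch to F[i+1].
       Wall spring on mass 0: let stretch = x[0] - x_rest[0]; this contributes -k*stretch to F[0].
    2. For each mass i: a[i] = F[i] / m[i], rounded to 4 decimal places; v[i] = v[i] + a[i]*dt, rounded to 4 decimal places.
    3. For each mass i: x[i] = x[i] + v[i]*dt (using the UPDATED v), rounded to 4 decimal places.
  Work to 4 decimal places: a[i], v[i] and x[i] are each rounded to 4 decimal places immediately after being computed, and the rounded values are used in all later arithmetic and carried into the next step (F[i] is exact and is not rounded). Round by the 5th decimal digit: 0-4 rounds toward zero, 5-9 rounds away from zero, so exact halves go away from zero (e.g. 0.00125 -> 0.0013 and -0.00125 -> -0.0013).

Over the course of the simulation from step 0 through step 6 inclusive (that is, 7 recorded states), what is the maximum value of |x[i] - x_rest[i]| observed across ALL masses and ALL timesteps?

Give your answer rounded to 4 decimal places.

Answer: 1.1701

Derivation:
Step 0: x=[6.0000 9.0000 15.0000] v=[0.0000 0.0000 0.0000]
Step 1: x=[5.2500 9.7500 14.7500] v=[-3.0000 3.0000 -1.0000]
Step 2: x=[4.3125 10.6250 14.5000] v=[-3.7500 3.5000 -1.0000]
Step 3: x=[3.8750 10.8906 14.5313] v=[-1.7500 1.0625 0.1250]
Step 4: x=[4.2227 10.3125 14.9024] v=[1.3906 -2.3124 1.4843]
Step 5: x=[5.0371 9.3594 15.3760] v=[3.2577 -3.8123 1.8944]
Step 6: x=[5.6728 8.8299 15.5955] v=[2.5429 -2.1180 0.8778]
Max displacement = 1.1701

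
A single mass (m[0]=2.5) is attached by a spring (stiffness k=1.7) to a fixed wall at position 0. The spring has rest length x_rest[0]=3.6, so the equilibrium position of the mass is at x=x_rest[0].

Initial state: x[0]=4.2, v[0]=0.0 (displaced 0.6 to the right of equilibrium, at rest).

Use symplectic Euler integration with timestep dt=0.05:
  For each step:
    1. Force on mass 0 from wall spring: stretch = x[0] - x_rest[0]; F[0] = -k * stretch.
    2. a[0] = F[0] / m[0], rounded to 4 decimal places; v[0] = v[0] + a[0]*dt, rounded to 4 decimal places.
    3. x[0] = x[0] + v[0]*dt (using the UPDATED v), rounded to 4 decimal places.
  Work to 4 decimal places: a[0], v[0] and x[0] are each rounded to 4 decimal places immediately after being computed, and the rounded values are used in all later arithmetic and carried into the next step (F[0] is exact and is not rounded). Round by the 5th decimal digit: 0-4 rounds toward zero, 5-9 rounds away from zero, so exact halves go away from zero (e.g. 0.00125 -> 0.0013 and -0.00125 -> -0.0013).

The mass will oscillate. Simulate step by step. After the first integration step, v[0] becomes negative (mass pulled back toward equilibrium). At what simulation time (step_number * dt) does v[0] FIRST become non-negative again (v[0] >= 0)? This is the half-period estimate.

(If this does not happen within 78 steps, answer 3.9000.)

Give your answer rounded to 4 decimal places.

Step 0: x=[4.2000] v=[0.0000]
Step 1: x=[4.1990] v=[-0.0204]
Step 2: x=[4.1970] v=[-0.0408]
Step 3: x=[4.1939] v=[-0.0611]
Step 4: x=[4.1898] v=[-0.0813]
Step 5: x=[4.1847] v=[-0.1014]
Step 6: x=[4.1786] v=[-0.1213]
Step 7: x=[4.1716] v=[-0.1410]
Step 8: x=[4.1636] v=[-0.1604]
Step 9: x=[4.1546] v=[-0.1796]
Step 10: x=[4.1447] v=[-0.1985]
Step 11: x=[4.1339] v=[-0.2170]
Step 12: x=[4.1221] v=[-0.2352]
Step 13: x=[4.1095] v=[-0.2530]
Step 14: x=[4.0960] v=[-0.2703]
Step 15: x=[4.0816] v=[-0.2872]
Step 16: x=[4.0664] v=[-0.3036]
Step 17: x=[4.0504] v=[-0.3195]
Step 18: x=[4.0337] v=[-0.3348]
Step 19: x=[4.0162] v=[-0.3495]
Step 20: x=[3.9980] v=[-0.3637]
Step 21: x=[3.9791] v=[-0.3772]
Step 22: x=[3.9596] v=[-0.3901]
Step 23: x=[3.9395] v=[-0.4023]
Step 24: x=[3.9188] v=[-0.4138]
Step 25: x=[3.8976] v=[-0.4246]
Step 26: x=[3.8759] v=[-0.4347]
Step 27: x=[3.8537] v=[-0.4441]
Step 28: x=[3.8311] v=[-0.4527]
Step 29: x=[3.8081] v=[-0.4606]
Step 30: x=[3.7847] v=[-0.4677]
Step 31: x=[3.7610] v=[-0.4740]
Step 32: x=[3.7370] v=[-0.4795]
Step 33: x=[3.7128] v=[-0.4842]
Step 34: x=[3.6884] v=[-0.4880]
Step 35: x=[3.6639] v=[-0.4910]
Step 36: x=[3.6392] v=[-0.4932]
Step 37: x=[3.6145] v=[-0.4945]
Step 38: x=[3.5898] v=[-0.4950]
Step 39: x=[3.5651] v=[-0.4947]
Step 40: x=[3.5404] v=[-0.4935]
Step 41: x=[3.5158] v=[-0.4915]
Step 42: x=[3.4914] v=[-0.4886]
Step 43: x=[3.4672] v=[-0.4849]
Step 44: x=[3.4432] v=[-0.4804]
Step 45: x=[3.4194] v=[-0.4751]
Step 46: x=[3.3960] v=[-0.4690]
Step 47: x=[3.3729] v=[-0.4621]
Step 48: x=[3.3502] v=[-0.4544]
Step 49: x=[3.3279] v=[-0.4459]
Step 50: x=[3.3061] v=[-0.4367]
Step 51: x=[3.2848] v=[-0.4267]
Step 52: x=[3.2640] v=[-0.4160]
Step 53: x=[3.2438] v=[-0.4046]
Step 54: x=[3.2242] v=[-0.3925]
Step 55: x=[3.2052] v=[-0.3797]
Step 56: x=[3.1869] v=[-0.3663]
Step 57: x=[3.1693] v=[-0.3523]
Step 58: x=[3.1524] v=[-0.3377]
Step 59: x=[3.1363] v=[-0.3225]
Step 60: x=[3.1210] v=[-0.3067]
Step 61: x=[3.1065] v=[-0.2904]
Step 62: x=[3.0928] v=[-0.2736]
Step 63: x=[3.0800] v=[-0.2564]
Step 64: x=[3.0681] v=[-0.2387]
Step 65: x=[3.0571] v=[-0.2206]
Step 66: x=[3.0470] v=[-0.2021]
Step 67: x=[3.0378] v=[-0.1833]
Step 68: x=[3.0296] v=[-0.1642]
Step 69: x=[3.0224] v=[-0.1448]
Step 70: x=[3.0161] v=[-0.1252]
Step 71: x=[3.0108] v=[-0.1053]
Step 72: x=[3.0065] v=[-0.0853]
Step 73: x=[3.0032] v=[-0.0651]
Step 74: x=[3.0010] v=[-0.0448]
Step 75: x=[2.9998] v=[-0.0244]
Step 76: x=[2.9996] v=[-0.0040]
Step 77: x=[3.0004] v=[0.0164]
First v>=0 after going negative at step 77, time=3.8500

Answer: 3.8500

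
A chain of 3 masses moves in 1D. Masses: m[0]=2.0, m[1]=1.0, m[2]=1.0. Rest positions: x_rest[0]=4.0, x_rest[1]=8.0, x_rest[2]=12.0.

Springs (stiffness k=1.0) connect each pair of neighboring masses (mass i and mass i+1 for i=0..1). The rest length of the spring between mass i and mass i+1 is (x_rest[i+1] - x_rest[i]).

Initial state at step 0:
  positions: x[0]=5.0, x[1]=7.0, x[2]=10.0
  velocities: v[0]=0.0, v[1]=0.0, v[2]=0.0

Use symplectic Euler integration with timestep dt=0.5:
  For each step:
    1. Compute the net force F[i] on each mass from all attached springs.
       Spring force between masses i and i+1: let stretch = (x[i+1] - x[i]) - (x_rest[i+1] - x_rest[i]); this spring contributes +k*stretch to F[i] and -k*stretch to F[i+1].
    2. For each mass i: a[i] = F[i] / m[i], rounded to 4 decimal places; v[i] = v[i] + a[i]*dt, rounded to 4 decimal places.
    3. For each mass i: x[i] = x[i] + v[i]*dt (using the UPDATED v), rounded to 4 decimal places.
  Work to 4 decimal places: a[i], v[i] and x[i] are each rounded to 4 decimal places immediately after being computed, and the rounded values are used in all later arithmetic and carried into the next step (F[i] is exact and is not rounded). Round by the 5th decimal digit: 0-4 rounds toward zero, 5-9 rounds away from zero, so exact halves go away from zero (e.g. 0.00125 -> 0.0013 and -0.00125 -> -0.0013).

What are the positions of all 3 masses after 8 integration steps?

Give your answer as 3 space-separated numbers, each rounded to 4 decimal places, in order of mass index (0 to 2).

Answer: 2.6939 8.0984 13.5148

Derivation:
Step 0: x=[5.0000 7.0000 10.0000] v=[0.0000 0.0000 0.0000]
Step 1: x=[4.7500 7.2500 10.2500] v=[-0.5000 0.5000 0.5000]
Step 2: x=[4.3125 7.6250 10.7500] v=[-0.8750 0.7500 1.0000]
Step 3: x=[3.7891 7.9532 11.4688] v=[-1.0469 0.6563 1.4375]
Step 4: x=[3.2862 8.1193 12.3087] v=[-1.0059 0.3321 1.6797]
Step 5: x=[2.8874 8.1245 13.1012] v=[-0.7976 0.0103 1.5850]
Step 6: x=[2.6433 8.0646 13.6496] v=[-0.4883 -0.1199 1.0967]
Step 7: x=[2.5768 8.0456 13.8017] v=[-0.1330 -0.0381 0.3042]
Step 8: x=[2.6939 8.0984 13.5148] v=[0.2342 0.1056 -0.5739]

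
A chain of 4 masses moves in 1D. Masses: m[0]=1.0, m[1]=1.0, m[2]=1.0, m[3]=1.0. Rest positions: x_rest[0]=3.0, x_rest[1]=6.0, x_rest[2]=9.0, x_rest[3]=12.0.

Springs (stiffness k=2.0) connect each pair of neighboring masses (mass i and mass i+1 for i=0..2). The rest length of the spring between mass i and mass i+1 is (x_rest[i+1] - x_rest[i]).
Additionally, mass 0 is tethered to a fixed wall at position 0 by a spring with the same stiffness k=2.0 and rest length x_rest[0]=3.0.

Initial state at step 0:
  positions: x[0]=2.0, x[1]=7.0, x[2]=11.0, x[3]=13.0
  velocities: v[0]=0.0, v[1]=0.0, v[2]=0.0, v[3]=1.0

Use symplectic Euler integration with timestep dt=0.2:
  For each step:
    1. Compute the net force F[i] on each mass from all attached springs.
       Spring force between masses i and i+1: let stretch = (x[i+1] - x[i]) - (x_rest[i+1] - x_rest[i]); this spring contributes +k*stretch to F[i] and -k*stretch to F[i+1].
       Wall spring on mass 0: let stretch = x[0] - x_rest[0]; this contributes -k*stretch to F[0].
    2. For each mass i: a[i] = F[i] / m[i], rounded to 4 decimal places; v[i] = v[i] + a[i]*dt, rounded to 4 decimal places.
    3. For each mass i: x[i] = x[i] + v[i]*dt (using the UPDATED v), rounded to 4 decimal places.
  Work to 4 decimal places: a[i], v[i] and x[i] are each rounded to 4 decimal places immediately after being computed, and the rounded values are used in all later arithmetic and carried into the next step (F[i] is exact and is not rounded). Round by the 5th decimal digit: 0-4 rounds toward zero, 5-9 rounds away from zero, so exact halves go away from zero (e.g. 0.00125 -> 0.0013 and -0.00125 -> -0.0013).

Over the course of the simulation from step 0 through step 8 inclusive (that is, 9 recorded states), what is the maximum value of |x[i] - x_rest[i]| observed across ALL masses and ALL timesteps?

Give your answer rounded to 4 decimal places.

Step 0: x=[2.0000 7.0000 11.0000 13.0000] v=[0.0000 0.0000 0.0000 1.0000]
Step 1: x=[2.2400 6.9200 10.8400 13.2800] v=[1.2000 -0.4000 -0.8000 1.4000]
Step 2: x=[2.6752 6.7792 10.5616 13.6048] v=[2.1760 -0.7040 -1.3920 1.6240]
Step 3: x=[3.2247 6.6127 10.2241 13.9261] v=[2.7475 -0.8326 -1.6877 1.6067]
Step 4: x=[3.7873 6.4641 9.8938 14.1913] v=[2.8128 -0.7432 -1.6515 1.3259]
Step 5: x=[4.2610 6.3757 9.6329 14.3527] v=[2.3686 -0.4420 -1.3044 0.8069]
Step 6: x=[4.5630 6.3787 9.4890 14.3765] v=[1.5101 0.0150 -0.7194 0.1190]
Step 7: x=[4.6452 6.4853 9.4873 14.2493] v=[0.4112 0.5328 -0.0085 -0.6360]
Step 8: x=[4.5030 6.6848 9.6264 13.9811] v=[-0.7108 0.9976 0.6955 -1.3408]
Max displacement = 2.3765

Answer: 2.3765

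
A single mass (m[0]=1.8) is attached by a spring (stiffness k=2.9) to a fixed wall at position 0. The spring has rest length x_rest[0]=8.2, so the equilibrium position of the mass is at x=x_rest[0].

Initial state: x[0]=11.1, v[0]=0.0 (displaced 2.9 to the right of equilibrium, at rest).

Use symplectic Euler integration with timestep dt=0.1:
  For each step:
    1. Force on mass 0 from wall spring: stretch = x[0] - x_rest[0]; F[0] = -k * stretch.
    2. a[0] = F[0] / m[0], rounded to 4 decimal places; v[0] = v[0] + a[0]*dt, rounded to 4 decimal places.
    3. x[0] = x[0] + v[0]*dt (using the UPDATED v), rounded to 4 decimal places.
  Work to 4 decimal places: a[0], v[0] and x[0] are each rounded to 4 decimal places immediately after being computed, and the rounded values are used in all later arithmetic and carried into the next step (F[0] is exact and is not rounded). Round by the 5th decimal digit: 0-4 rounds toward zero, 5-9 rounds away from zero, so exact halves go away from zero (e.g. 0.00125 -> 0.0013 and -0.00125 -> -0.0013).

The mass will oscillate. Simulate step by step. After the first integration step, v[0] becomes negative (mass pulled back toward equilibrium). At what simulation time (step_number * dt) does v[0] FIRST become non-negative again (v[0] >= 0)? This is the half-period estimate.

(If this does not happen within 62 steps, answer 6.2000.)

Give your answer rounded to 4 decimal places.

Answer: 2.5000

Derivation:
Step 0: x=[11.1000] v=[0.0000]
Step 1: x=[11.0533] v=[-0.4672]
Step 2: x=[10.9606] v=[-0.9269]
Step 3: x=[10.8234] v=[-1.3717]
Step 4: x=[10.6440] v=[-1.7944]
Step 5: x=[10.4252] v=[-2.1882]
Step 6: x=[10.1705] v=[-2.5467]
Step 7: x=[9.8841] v=[-2.8642]
Step 8: x=[9.5706] v=[-3.1355]
Step 9: x=[9.2350] v=[-3.3563]
Step 10: x=[8.8827] v=[-3.5231]
Step 11: x=[8.5194] v=[-3.6331]
Step 12: x=[8.1509] v=[-3.6846]
Step 13: x=[7.7832] v=[-3.6767]
Step 14: x=[7.4222] v=[-3.6096]
Step 15: x=[7.0738] v=[-3.4843]
Step 16: x=[6.7435] v=[-3.3029]
Step 17: x=[6.4367] v=[-3.0682]
Step 18: x=[6.1583] v=[-2.7841]
Step 19: x=[5.9128] v=[-2.4552]
Step 20: x=[5.7041] v=[-2.0867]
Step 21: x=[5.5356] v=[-1.6846]
Step 22: x=[5.4101] v=[-1.2553]
Step 23: x=[5.3295] v=[-0.8058]
Step 24: x=[5.2952] v=[-0.3433]
Step 25: x=[5.3077] v=[0.1247]
First v>=0 after going negative at step 25, time=2.5000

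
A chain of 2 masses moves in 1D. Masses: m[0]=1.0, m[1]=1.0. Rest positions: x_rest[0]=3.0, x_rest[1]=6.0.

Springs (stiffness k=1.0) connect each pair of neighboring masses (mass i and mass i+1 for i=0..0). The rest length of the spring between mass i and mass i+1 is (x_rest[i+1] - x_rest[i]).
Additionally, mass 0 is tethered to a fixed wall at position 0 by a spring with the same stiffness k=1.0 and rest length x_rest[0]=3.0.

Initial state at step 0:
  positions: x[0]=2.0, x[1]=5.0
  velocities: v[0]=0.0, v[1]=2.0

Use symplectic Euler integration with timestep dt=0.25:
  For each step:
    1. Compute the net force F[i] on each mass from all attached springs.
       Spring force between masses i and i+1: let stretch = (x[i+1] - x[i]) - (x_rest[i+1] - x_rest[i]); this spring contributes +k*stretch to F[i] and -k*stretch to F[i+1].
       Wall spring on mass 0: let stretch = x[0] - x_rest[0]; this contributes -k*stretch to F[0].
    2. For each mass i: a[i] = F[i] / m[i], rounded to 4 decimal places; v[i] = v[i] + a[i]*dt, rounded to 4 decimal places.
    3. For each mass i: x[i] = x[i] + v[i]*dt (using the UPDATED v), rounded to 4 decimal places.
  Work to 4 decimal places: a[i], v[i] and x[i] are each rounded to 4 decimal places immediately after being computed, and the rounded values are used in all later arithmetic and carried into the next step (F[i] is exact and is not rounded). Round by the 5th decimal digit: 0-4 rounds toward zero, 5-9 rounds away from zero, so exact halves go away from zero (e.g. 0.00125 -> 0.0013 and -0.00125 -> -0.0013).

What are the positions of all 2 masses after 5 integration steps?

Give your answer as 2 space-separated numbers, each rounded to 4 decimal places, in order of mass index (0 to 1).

Step 0: x=[2.0000 5.0000] v=[0.0000 2.0000]
Step 1: x=[2.0625 5.5000] v=[0.2500 2.0000]
Step 2: x=[2.2110 5.9727] v=[0.5938 1.8906]
Step 3: x=[2.4564 6.3978] v=[0.9815 1.7002]
Step 4: x=[2.7946 6.7640] v=[1.3528 1.4649]
Step 5: x=[3.2062 7.0697] v=[1.6465 1.2226]

Answer: 3.2062 7.0697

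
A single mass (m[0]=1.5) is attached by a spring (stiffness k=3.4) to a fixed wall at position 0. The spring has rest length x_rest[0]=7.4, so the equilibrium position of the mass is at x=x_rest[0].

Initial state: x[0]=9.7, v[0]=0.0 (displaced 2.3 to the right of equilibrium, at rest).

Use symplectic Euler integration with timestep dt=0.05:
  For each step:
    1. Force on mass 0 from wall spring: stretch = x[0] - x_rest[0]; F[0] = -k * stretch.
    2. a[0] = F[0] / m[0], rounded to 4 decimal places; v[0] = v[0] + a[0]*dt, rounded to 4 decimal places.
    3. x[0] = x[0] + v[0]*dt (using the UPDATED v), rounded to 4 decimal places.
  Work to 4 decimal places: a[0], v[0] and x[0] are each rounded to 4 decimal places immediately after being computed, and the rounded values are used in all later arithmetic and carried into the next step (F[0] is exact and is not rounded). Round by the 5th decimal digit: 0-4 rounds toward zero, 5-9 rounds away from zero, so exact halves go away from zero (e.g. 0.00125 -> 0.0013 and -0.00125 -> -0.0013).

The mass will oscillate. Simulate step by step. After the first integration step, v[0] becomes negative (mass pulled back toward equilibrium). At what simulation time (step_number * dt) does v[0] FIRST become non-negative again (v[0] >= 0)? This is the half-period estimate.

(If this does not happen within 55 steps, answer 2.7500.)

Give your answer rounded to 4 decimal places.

Step 0: x=[9.7000] v=[0.0000]
Step 1: x=[9.6870] v=[-0.2607]
Step 2: x=[9.6610] v=[-0.5199]
Step 3: x=[9.6222] v=[-0.7761]
Step 4: x=[9.5708] v=[-1.0280]
Step 5: x=[9.5071] v=[-1.2740]
Step 6: x=[9.4315] v=[-1.5128]
Step 7: x=[9.3444] v=[-1.7430]
Step 8: x=[9.2462] v=[-1.9634]
Step 9: x=[9.1376] v=[-2.1726]
Step 10: x=[9.0191] v=[-2.3695]
Step 11: x=[8.8915] v=[-2.5530]
Step 12: x=[8.7554] v=[-2.7220]
Step 13: x=[8.6116] v=[-2.8756]
Step 14: x=[8.4610] v=[-3.0129]
Step 15: x=[8.3043] v=[-3.1331]
Step 16: x=[8.1425] v=[-3.2356]
Step 17: x=[7.9765] v=[-3.3198]
Step 18: x=[7.8072] v=[-3.3851]
Step 19: x=[7.6356] v=[-3.4313]
Step 20: x=[7.4627] v=[-3.4580]
Step 21: x=[7.2894] v=[-3.4651]
Step 22: x=[7.1168] v=[-3.4526]
Step 23: x=[6.9458] v=[-3.4205]
Step 24: x=[6.7774] v=[-3.3690]
Step 25: x=[6.6125] v=[-3.2984]
Step 26: x=[6.4520] v=[-3.2092]
Step 27: x=[6.2969] v=[-3.1018]
Step 28: x=[6.1481] v=[-2.9768]
Step 29: x=[6.0064] v=[-2.8349]
Step 30: x=[5.8726] v=[-2.6770]
Step 31: x=[5.7474] v=[-2.5039]
Step 32: x=[5.6316] v=[-2.3166]
Step 33: x=[5.5258] v=[-2.1162]
Step 34: x=[5.4306] v=[-1.9038]
Step 35: x=[5.3466] v=[-1.6806]
Step 36: x=[5.2742] v=[-1.4479]
Step 37: x=[5.2139] v=[-1.2070]
Step 38: x=[5.1659] v=[-0.9592]
Step 39: x=[5.1306] v=[-0.7060]
Step 40: x=[5.1082] v=[-0.4488]
Step 41: x=[5.0987] v=[-0.1891]
Step 42: x=[5.1023] v=[0.0717]
First v>=0 after going negative at step 42, time=2.1000

Answer: 2.1000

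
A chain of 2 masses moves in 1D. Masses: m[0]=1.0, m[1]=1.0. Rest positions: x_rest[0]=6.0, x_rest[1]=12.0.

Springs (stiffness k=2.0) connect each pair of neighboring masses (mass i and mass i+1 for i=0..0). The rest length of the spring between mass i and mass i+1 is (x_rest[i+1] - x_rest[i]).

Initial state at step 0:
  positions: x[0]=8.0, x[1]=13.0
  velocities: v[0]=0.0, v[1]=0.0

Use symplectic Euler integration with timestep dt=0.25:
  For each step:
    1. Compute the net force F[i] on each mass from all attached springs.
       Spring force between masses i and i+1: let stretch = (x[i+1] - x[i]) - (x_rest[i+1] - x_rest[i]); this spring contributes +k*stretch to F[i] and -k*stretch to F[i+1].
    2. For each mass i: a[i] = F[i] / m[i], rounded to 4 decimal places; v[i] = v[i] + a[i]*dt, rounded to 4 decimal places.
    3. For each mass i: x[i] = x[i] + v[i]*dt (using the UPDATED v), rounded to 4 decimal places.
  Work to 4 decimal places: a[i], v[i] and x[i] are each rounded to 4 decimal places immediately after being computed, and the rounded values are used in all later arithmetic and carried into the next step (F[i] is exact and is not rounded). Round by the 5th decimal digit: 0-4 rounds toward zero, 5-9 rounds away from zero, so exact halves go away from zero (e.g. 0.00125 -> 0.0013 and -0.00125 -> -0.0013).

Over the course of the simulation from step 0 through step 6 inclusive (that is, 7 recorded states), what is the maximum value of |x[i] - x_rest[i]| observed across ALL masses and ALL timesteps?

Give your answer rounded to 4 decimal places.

Answer: 2.0113

Derivation:
Step 0: x=[8.0000 13.0000] v=[0.0000 0.0000]
Step 1: x=[7.8750 13.1250] v=[-0.5000 0.5000]
Step 2: x=[7.6563 13.3438] v=[-0.8750 0.8750]
Step 3: x=[7.3985 13.6016] v=[-1.0313 1.0313]
Step 4: x=[7.1661 13.8341] v=[-0.9298 0.9298]
Step 5: x=[7.0172 13.9831] v=[-0.5958 0.5958]
Step 6: x=[6.9890 14.0113] v=[-0.1129 0.1129]
Max displacement = 2.0113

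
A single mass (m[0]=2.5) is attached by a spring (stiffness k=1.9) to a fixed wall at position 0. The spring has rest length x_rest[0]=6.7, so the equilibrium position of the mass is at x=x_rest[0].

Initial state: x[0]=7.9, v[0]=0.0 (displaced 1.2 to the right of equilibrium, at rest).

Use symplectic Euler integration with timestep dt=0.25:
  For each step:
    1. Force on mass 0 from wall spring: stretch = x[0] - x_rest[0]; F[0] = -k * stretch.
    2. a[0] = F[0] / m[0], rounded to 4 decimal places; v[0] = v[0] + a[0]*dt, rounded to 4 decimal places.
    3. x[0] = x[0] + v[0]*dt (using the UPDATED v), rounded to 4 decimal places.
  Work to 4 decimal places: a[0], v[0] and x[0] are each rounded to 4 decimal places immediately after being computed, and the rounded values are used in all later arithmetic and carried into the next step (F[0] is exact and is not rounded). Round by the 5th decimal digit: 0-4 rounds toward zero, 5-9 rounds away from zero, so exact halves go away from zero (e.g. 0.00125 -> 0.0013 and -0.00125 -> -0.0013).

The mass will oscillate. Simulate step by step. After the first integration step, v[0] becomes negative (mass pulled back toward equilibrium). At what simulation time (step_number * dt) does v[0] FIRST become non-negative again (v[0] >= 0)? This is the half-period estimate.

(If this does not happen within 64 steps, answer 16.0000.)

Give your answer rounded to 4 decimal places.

Step 0: x=[7.9000] v=[0.0000]
Step 1: x=[7.8430] v=[-0.2280]
Step 2: x=[7.7317] v=[-0.4452]
Step 3: x=[7.5714] v=[-0.6412]
Step 4: x=[7.3697] v=[-0.8068]
Step 5: x=[7.1362] v=[-0.9341]
Step 6: x=[6.8820] v=[-1.0170]
Step 7: x=[6.6191] v=[-1.0516]
Step 8: x=[6.3601] v=[-1.0362]
Step 9: x=[6.1172] v=[-0.9716]
Step 10: x=[5.9020] v=[-0.8609]
Step 11: x=[5.7247] v=[-0.7093]
Step 12: x=[5.5937] v=[-0.5240]
Step 13: x=[5.5153] v=[-0.3138]
Step 14: x=[5.4931] v=[-0.0887]
Step 15: x=[5.5283] v=[0.1406]
First v>=0 after going negative at step 15, time=3.7500

Answer: 3.7500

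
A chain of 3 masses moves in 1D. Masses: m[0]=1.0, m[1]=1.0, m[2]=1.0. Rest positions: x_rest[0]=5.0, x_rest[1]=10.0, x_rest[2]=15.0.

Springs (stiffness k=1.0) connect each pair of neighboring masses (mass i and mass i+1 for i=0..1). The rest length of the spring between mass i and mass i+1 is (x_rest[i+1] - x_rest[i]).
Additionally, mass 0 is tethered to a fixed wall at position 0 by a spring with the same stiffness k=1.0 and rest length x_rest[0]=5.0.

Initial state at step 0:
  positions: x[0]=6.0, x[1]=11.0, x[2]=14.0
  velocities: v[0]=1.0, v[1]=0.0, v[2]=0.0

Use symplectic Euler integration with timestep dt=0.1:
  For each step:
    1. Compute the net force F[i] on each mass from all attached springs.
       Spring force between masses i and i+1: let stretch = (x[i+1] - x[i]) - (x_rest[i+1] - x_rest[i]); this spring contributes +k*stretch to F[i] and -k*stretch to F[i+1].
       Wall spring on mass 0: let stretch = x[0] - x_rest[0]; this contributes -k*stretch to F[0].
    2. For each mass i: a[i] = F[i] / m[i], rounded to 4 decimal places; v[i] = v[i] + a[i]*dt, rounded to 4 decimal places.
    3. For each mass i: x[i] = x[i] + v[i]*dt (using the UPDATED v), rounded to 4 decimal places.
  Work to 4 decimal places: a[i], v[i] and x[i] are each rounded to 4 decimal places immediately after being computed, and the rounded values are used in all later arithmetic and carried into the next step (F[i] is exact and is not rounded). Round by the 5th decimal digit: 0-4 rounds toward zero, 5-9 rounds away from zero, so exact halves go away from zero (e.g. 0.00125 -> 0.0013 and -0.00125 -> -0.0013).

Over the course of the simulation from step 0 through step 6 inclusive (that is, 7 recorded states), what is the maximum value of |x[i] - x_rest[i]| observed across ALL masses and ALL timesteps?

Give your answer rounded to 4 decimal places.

Step 0: x=[6.0000 11.0000 14.0000] v=[1.0000 0.0000 0.0000]
Step 1: x=[6.0900 10.9800 14.0200] v=[0.9000 -0.2000 0.2000]
Step 2: x=[6.1680 10.9415 14.0596] v=[0.7800 -0.3850 0.3960]
Step 3: x=[6.2321 10.8865 14.1180] v=[0.6406 -0.5505 0.5842]
Step 4: x=[6.2804 10.8172 14.1941] v=[0.4828 -0.6928 0.7611]
Step 5: x=[6.3112 10.7363 14.2864] v=[0.3084 -0.8088 0.9234]
Step 6: x=[6.3232 10.6467 14.3932] v=[0.1198 -0.8963 1.0684]
Max displacement = 1.3232

Answer: 1.3232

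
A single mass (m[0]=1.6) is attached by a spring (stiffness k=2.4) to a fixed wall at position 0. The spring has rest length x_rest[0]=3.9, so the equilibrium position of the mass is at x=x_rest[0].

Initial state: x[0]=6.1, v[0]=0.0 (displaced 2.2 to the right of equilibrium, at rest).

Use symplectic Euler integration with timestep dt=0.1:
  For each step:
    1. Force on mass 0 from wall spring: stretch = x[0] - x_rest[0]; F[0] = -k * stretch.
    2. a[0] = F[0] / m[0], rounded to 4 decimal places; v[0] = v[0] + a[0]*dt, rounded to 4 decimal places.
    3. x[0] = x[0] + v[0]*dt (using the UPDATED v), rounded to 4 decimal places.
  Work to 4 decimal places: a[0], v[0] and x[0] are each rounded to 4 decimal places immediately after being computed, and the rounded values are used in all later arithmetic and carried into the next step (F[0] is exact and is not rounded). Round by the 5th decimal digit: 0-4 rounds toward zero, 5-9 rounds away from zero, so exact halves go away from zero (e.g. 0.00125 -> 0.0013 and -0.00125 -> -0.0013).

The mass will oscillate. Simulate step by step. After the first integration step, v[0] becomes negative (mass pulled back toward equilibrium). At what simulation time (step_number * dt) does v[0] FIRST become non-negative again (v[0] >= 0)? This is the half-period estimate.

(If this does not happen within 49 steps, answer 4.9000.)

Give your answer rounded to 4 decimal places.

Answer: 2.6000

Derivation:
Step 0: x=[6.1000] v=[0.0000]
Step 1: x=[6.0670] v=[-0.3300]
Step 2: x=[6.0015] v=[-0.6551]
Step 3: x=[5.9045] v=[-0.9703]
Step 4: x=[5.7774] v=[-1.2710]
Step 5: x=[5.6221] v=[-1.5526]
Step 6: x=[5.4410] v=[-1.8109]
Step 7: x=[5.2368] v=[-2.0421]
Step 8: x=[5.0125] v=[-2.2426]
Step 9: x=[4.7716] v=[-2.4095]
Step 10: x=[4.5176] v=[-2.5402]
Step 11: x=[4.2543] v=[-2.6328]
Step 12: x=[3.9857] v=[-2.6860]
Step 13: x=[3.7158] v=[-2.6989]
Step 14: x=[3.4487] v=[-2.6713]
Step 15: x=[3.1883] v=[-2.6036]
Step 16: x=[2.9386] v=[-2.4968]
Step 17: x=[2.7033] v=[-2.3526]
Step 18: x=[2.4860] v=[-2.1731]
Step 19: x=[2.2899] v=[-1.9610]
Step 20: x=[2.1180] v=[-1.7195]
Step 21: x=[1.9728] v=[-1.4522]
Step 22: x=[1.8565] v=[-1.1631]
Step 23: x=[1.7708] v=[-0.8566]
Step 24: x=[1.7171] v=[-0.5372]
Step 25: x=[1.6961] v=[-0.2098]
Step 26: x=[1.7082] v=[0.1208]
First v>=0 after going negative at step 26, time=2.6000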